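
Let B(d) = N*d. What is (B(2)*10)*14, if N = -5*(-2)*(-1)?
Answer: -2800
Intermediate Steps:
N = -10 (N = 10*(-1) = -10)
B(d) = -10*d
(B(2)*10)*14 = (-10*2*10)*14 = -20*10*14 = -200*14 = -2800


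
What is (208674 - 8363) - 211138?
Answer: -10827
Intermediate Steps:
(208674 - 8363) - 211138 = 200311 - 211138 = -10827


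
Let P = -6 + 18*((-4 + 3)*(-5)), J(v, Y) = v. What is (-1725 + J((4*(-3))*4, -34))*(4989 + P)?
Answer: -8994429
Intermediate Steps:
P = 84 (P = -6 + 18*(-1*(-5)) = -6 + 18*5 = -6 + 90 = 84)
(-1725 + J((4*(-3))*4, -34))*(4989 + P) = (-1725 + (4*(-3))*4)*(4989 + 84) = (-1725 - 12*4)*5073 = (-1725 - 48)*5073 = -1773*5073 = -8994429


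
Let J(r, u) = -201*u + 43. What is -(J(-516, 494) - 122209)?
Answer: 221460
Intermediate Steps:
J(r, u) = 43 - 201*u
-(J(-516, 494) - 122209) = -((43 - 201*494) - 122209) = -((43 - 99294) - 122209) = -(-99251 - 122209) = -1*(-221460) = 221460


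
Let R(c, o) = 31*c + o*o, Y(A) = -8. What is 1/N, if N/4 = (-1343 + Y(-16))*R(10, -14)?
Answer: -1/2734424 ≈ -3.6571e-7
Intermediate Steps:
R(c, o) = o² + 31*c (R(c, o) = 31*c + o² = o² + 31*c)
N = -2734424 (N = 4*((-1343 - 8)*((-14)² + 31*10)) = 4*(-1351*(196 + 310)) = 4*(-1351*506) = 4*(-683606) = -2734424)
1/N = 1/(-2734424) = -1/2734424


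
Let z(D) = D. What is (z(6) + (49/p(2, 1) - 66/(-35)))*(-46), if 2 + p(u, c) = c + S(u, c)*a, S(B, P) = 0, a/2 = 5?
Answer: 66194/35 ≈ 1891.3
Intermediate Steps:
a = 10 (a = 2*5 = 10)
p(u, c) = -2 + c (p(u, c) = -2 + (c + 0*10) = -2 + (c + 0) = -2 + c)
(z(6) + (49/p(2, 1) - 66/(-35)))*(-46) = (6 + (49/(-2 + 1) - 66/(-35)))*(-46) = (6 + (49/(-1) - 66*(-1/35)))*(-46) = (6 + (49*(-1) + 66/35))*(-46) = (6 + (-49 + 66/35))*(-46) = (6 - 1649/35)*(-46) = -1439/35*(-46) = 66194/35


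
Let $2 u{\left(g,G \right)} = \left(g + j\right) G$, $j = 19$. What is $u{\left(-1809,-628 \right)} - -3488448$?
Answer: $4050508$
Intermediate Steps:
$u{\left(g,G \right)} = \frac{G \left(19 + g\right)}{2}$ ($u{\left(g,G \right)} = \frac{\left(g + 19\right) G}{2} = \frac{\left(19 + g\right) G}{2} = \frac{G \left(19 + g\right)}{2}$)
$u{\left(-1809,-628 \right)} - -3488448 = \frac{1}{2} \left(-628\right) \left(19 - 1809\right) - -3488448 = \frac{1}{2} \left(-628\right) \left(-1790\right) + 3488448 = 562060 + 3488448 = 4050508$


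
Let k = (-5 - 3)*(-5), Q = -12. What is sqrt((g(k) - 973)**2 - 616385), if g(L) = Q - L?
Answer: 8*sqrt(6785) ≈ 658.97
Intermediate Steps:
k = 40 (k = -8*(-5) = 40)
g(L) = -12 - L
sqrt((g(k) - 973)**2 - 616385) = sqrt(((-12 - 1*40) - 973)**2 - 616385) = sqrt(((-12 - 40) - 973)**2 - 616385) = sqrt((-52 - 973)**2 - 616385) = sqrt((-1025)**2 - 616385) = sqrt(1050625 - 616385) = sqrt(434240) = 8*sqrt(6785)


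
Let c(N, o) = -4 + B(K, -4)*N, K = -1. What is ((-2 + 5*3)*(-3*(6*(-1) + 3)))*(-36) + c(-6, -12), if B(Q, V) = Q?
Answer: -4210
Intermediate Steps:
c(N, o) = -4 - N
((-2 + 5*3)*(-3*(6*(-1) + 3)))*(-36) + c(-6, -12) = ((-2 + 5*3)*(-3*(6*(-1) + 3)))*(-36) + (-4 - 1*(-6)) = ((-2 + 15)*(-3*(-6 + 3)))*(-36) + (-4 + 6) = (13*(-3*(-3)))*(-36) + 2 = (13*9)*(-36) + 2 = 117*(-36) + 2 = -4212 + 2 = -4210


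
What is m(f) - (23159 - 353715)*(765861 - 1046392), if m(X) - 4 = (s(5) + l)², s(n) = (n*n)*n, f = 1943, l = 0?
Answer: -92731189607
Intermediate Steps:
s(n) = n³ (s(n) = n²*n = n³)
m(X) = 15629 (m(X) = 4 + (5³ + 0)² = 4 + (125 + 0)² = 4 + 125² = 4 + 15625 = 15629)
m(f) - (23159 - 353715)*(765861 - 1046392) = 15629 - (23159 - 353715)*(765861 - 1046392) = 15629 - (-330556)*(-280531) = 15629 - 1*92731205236 = 15629 - 92731205236 = -92731189607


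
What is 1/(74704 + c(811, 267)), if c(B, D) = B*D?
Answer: 1/291241 ≈ 3.4336e-6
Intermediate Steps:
1/(74704 + c(811, 267)) = 1/(74704 + 811*267) = 1/(74704 + 216537) = 1/291241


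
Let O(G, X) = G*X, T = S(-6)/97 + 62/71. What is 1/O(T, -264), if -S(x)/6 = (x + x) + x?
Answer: -6887/3612048 ≈ -0.0019067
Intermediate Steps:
S(x) = -18*x (S(x) = -6*((x + x) + x) = -6*(2*x + x) = -18*x)
T = 13682/6887 (T = -18*(-6)/97 + 62/71 = 108*(1/97) + 62*(1/71) = 108/97 + 62/71 = 13682/6887 ≈ 1.9866)
1/O(T, -264) = 1/((13682/6887)*(-264)) = 1/(-3612048/6887) = -6887/3612048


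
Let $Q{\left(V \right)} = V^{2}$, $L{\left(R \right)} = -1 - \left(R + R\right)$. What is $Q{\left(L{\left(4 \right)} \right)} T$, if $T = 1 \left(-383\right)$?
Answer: $-31023$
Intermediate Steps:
$T = -383$
$L{\left(R \right)} = -1 - 2 R$
$Q{\left(L{\left(4 \right)} \right)} T = \left(-1 - 8\right)^{2} \left(-383\right) = \left(-9\right)^{2} \left(-383\right) = 81 \left(-383\right) = -31023$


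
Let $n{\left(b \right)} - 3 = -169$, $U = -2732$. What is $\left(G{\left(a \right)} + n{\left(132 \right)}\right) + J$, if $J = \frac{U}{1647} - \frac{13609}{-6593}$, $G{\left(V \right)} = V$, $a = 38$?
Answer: $- \frac{1385507941}{10858671} \approx -127.59$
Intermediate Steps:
$n{\left(b \right)} = -166$ ($n{\left(b \right)} = 3 - 169 = -166$)
$J = \frac{4401947}{10858671}$ ($J = - \frac{2732}{1647} - \frac{13609}{-6593} = \left(-2732\right) \frac{1}{1647} - - \frac{13609}{6593} = - \frac{2732}{1647} + \frac{13609}{6593} = \frac{4401947}{10858671} \approx 0.40539$)
$\left(G{\left(a \right)} + n{\left(132 \right)}\right) + J = \left(38 - 166\right) + \frac{4401947}{10858671} = -128 + \frac{4401947}{10858671} = - \frac{1385507941}{10858671}$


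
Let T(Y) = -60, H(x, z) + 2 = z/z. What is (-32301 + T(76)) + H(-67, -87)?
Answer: -32362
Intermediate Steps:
H(x, z) = -1 (H(x, z) = -2 + z/z = -2 + 1 = -1)
(-32301 + T(76)) + H(-67, -87) = (-32301 - 60) - 1 = -32361 - 1 = -32362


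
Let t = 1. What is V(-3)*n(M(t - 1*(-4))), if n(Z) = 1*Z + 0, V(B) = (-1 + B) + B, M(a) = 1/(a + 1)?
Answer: -7/6 ≈ -1.1667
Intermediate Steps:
M(a) = 1/(1 + a)
V(B) = -1 + 2*B
n(Z) = Z (n(Z) = Z + 0 = Z)
V(-3)*n(M(t - 1*(-4))) = (-1 + 2*(-3))/(1 + (1 - 1*(-4))) = (-1 - 6)/(1 + (1 + 4)) = -7/(1 + 5) = -7/6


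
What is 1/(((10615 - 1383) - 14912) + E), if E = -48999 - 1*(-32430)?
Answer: -1/22249 ≈ -4.4946e-5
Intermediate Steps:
E = -16569 (E = -48999 + 32430 = -16569)
1/(((10615 - 1383) - 14912) + E) = 1/(((10615 - 1383) - 14912) - 16569) = 1/((9232 - 14912) - 16569) = 1/(-5680 - 16569) = 1/(-22249) = -1/22249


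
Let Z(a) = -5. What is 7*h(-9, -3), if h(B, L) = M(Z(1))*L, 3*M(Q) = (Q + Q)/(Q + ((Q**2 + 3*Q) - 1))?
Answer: 35/2 ≈ 17.500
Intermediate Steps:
M(Q) = 2*Q/(3*(-1 + Q**2 + 4*Q)) (M(Q) = ((Q + Q)/(Q + ((Q**2 + 3*Q) - 1)))/3 = ((2*Q)/(Q + (-1 + Q**2 + 3*Q)))/3 = ((2*Q)/(-1 + Q**2 + 4*Q))/3 = (2*Q/(-1 + Q**2 + 4*Q))/3 = 2*Q/(3*(-1 + Q**2 + 4*Q)))
h(B, L) = -5*L/6 (h(B, L) = ((2/3)*(-5)/(-1 + (-5)**2 + 4*(-5)))*L = ((2/3)*(-5)/(-1 + 25 - 20))*L = ((2/3)*(-5)/4)*L = ((2/3)*(-5)*(1/4))*L = -5*L/6)
7*h(-9, -3) = 7*(-5/6*(-3)) = 7*(5/2) = 35/2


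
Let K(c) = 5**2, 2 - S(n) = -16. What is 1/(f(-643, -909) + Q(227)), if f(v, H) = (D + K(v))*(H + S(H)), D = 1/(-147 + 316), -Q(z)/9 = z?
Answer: -169/4110633 ≈ -4.1113e-5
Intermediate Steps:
Q(z) = -9*z
S(n) = 18 (S(n) = 2 - 1*(-16) = 2 + 16 = 18)
K(c) = 25
D = 1/169 ≈ 0.0059172
f(v, H) = 76068/169 + 4226*H/169 (f(v, H) = (1/169 + 25)*(H + 18) = 4226*(18 + H)/169 = 76068/169 + 4226*H/169)
1/(f(-643, -909) + Q(227)) = 1/((76068/169 + (4226/169)*(-909)) - 9*227) = 1/((76068/169 - 3841434/169) - 2043) = 1/(-3765366/169 - 2043) = 1/(-4110633/169) = -169/4110633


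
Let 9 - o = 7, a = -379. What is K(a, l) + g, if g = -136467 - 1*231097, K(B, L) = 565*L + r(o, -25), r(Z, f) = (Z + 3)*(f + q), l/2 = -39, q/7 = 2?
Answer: -411689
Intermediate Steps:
q = 14 (q = 7*2 = 14)
l = -78 (l = 2*(-39) = -78)
o = 2 (o = 9 - 1*7 = 9 - 7 = 2)
r(Z, f) = (3 + Z)*(14 + f) (r(Z, f) = (Z + 3)*(f + 14) = (3 + Z)*(14 + f))
K(B, L) = -55 + 565*L (K(B, L) = 565*L + (42 + 3*(-25) + 14*2 + 2*(-25)) = 565*L + (42 - 75 + 28 - 50) = 565*L - 55 = -55 + 565*L)
g = -367564 (g = -136467 - 231097 = -367564)
K(a, l) + g = (-55 + 565*(-78)) - 367564 = (-55 - 44070) - 367564 = -44125 - 367564 = -411689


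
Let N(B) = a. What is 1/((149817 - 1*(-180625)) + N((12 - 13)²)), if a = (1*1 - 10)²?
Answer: 1/330523 ≈ 3.0255e-6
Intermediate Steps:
a = 81 (a = (1 - 10)² = (-9)² = 81)
N(B) = 81
1/((149817 - 1*(-180625)) + N((12 - 13)²)) = 1/((149817 - 1*(-180625)) + 81) = 1/((149817 + 180625) + 81) = 1/(330442 + 81) = 1/330523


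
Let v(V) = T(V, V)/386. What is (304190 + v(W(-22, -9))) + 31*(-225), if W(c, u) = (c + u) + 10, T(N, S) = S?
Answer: 114724969/386 ≈ 2.9722e+5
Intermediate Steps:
W(c, u) = 10 + c + u
v(V) = V/386
(304190 + v(W(-22, -9))) + 31*(-225) = (304190 + (10 - 22 - 9)/386) + 31*(-225) = (304190 + (1/386)*(-21)) - 6975 = (304190 - 21/386) - 6975 = 117417319/386 - 6975 = 114724969/386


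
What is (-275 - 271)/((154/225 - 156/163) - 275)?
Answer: 20024550/10095623 ≈ 1.9835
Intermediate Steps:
(-275 - 271)/((154/225 - 156/163) - 275) = -546/((154*(1/225) - 156*1/163) - 275) = -546/((154/225 - 156/163) - 275) = -546/(-9998/36675 - 275) = -546/(-10095623/36675) = -546*(-36675/10095623) = 20024550/10095623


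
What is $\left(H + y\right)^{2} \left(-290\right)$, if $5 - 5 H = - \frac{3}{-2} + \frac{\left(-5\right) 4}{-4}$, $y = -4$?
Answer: $- \frac{53621}{10} \approx -5362.1$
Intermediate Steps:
$H = - \frac{3}{10}$ ($H = 1 - \frac{- \frac{3}{-2} + \frac{\left(-5\right) 4}{-4}}{5} = 1 - \frac{\left(-3\right) \left(- \frac{1}{2}\right) - -5}{5} = 1 - \frac{\frac{3}{2} + 5}{5} = 1 - \frac{13}{10} = - \frac{3}{10} \approx -0.3$)
$\left(H + y\right)^{2} \left(-290\right) = \left(- \frac{3}{10} - 4\right)^{2} \left(-290\right) = \left(- \frac{43}{10}\right)^{2} \left(-290\right) = \frac{1849}{100} \left(-290\right) = - \frac{53621}{10}$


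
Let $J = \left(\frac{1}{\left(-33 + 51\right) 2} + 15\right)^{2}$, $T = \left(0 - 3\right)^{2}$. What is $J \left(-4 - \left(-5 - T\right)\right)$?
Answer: $\frac{1463405}{648} \approx 2258.3$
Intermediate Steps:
$T = 9$ ($T = \left(-3\right)^{2} = 9$)
$J = \frac{292681}{1296}$ ($J = \left(\frac{1}{18} \cdot \frac{1}{2} + 15\right)^{2} = \left(\frac{1}{36} + 15\right)^{2} = \left(\frac{541}{36}\right)^{2} = \frac{292681}{1296} \approx 225.83$)
$J \left(-4 - \left(-5 - T\right)\right) = \frac{292681 \left(-4 - \left(-5 - 9\right)\right)}{1296} = \frac{292681 \left(-4 - -14\right)}{1296} = \frac{292681 \left(-4 + 14\right)}{1296} = \frac{292681}{1296} \cdot 10 = \frac{1463405}{648}$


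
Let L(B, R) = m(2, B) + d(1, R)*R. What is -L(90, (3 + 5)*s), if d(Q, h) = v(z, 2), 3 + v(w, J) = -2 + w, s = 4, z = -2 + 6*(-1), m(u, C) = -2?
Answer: 418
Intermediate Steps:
z = -8 (z = -2 - 6 = -8)
v(w, J) = -5 + w (v(w, J) = -3 + (-2 + w) = -5 + w)
d(Q, h) = -13 (d(Q, h) = -5 - 8 = -13)
L(B, R) = -2 - 13*R
-L(90, (3 + 5)*s) = -(-2 - 13*(3 + 5)*4) = -(-2 - 104*4) = -(-2 - 13*32) = -(-2 - 416) = -1*(-418) = 418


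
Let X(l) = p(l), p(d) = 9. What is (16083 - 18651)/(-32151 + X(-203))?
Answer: 428/5357 ≈ 0.079895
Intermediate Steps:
X(l) = 9
(16083 - 18651)/(-32151 + X(-203)) = (16083 - 18651)/(-32151 + 9) = -2568/(-32142) = -2568*(-1/32142) = 428/5357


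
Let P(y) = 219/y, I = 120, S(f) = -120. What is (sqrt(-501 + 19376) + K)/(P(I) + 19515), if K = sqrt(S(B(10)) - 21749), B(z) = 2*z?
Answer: 200*sqrt(755)/780673 + 40*I*sqrt(21869)/780673 ≈ 0.0070394 + 0.0075771*I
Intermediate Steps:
K = I*sqrt(21869) (K = sqrt(-120 - 21749) = sqrt(-21869) = I*sqrt(21869) ≈ 147.88*I)
(sqrt(-501 + 19376) + K)/(P(I) + 19515) = (sqrt(-501 + 19376) + I*sqrt(21869))/(219/120 + 19515) = (sqrt(18875) + I*sqrt(21869))/(219*(1/120) + 19515) = (5*sqrt(755) + I*sqrt(21869))/(73/40 + 19515) = (5*sqrt(755) + I*sqrt(21869))/(780673/40) = (5*sqrt(755) + I*sqrt(21869))*(40/780673) = 200*sqrt(755)/780673 + 40*I*sqrt(21869)/780673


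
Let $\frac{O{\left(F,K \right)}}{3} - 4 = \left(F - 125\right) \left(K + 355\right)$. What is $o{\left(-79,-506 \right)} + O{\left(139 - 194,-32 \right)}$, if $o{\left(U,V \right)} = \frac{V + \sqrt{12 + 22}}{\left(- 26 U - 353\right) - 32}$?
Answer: $- \frac{291087458}{1669} + \frac{\sqrt{34}}{1669} \approx -1.7441 \cdot 10^{5}$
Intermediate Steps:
$o{\left(U,V \right)} = \frac{V + \sqrt{34}}{-385 - 26 U}$ ($o{\left(U,V \right)} = \frac{V + \sqrt{34}}{\left(-353 - 26 U\right) - 32} = \frac{V + \sqrt{34}}{-385 - 26 U}$)
$O{\left(F,K \right)} = 12 + 3 \left(-125 + F\right) \left(355 + K\right)$ ($O{\left(F,K \right)} = 12 + 3 \left(F - 125\right) \left(K + 355\right) = 12 + 3 \left(-125 + F\right) \left(355 + K\right)$)
$o{\left(-79,-506 \right)} + O{\left(139 - 194,-32 \right)} = \frac{\left(-1\right) \left(-506\right) - \sqrt{34}}{385 + 26 \left(-79\right)} + \left(-133113 - -12000 + 1065 \left(139 - 194\right) + 3 \left(139 - 194\right) \left(-32\right)\right) = \frac{506 - \sqrt{34}}{385 - 2054} + \left(-133113 + 12000 + 1065 \left(139 - 194\right) + 3 \left(139 - 194\right) \left(-32\right)\right) = \frac{506 - \sqrt{34}}{-1669} + \left(-133113 + 12000 + 1065 \left(-55\right) + 3 \left(-55\right) \left(-32\right)\right) = - \frac{506 - \sqrt{34}}{1669} + \left(-133113 + 12000 - 58575 + 5280\right) = \left(- \frac{506}{1669} + \frac{\sqrt{34}}{1669}\right) - 174408 = - \frac{291087458}{1669} + \frac{\sqrt{34}}{1669}$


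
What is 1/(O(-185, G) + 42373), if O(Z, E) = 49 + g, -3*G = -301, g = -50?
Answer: 1/42372 ≈ 2.3600e-5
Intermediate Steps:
G = 301/3 (G = -1/3*(-301) = 301/3 ≈ 100.33)
O(Z, E) = -1 (O(Z, E) = 49 - 50 = -1)
1/(O(-185, G) + 42373) = 1/(-1 + 42373) = 1/42372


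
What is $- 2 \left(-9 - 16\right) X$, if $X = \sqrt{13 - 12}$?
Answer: $50$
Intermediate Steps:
$X = 1$ ($X = \sqrt{1} = 1$)
$- 2 \left(-9 - 16\right) X = - 2 \left(-9 - 16\right) 1 = \left(-2\right) \left(-25\right) 1 = 50 \cdot 1 = 50$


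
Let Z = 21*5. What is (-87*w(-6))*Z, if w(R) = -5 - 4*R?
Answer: -173565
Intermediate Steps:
Z = 105
(-87*w(-6))*Z = -87*(-5 - 4*(-6))*105 = -87*(-5 + 24)*105 = -87*19*105 = -1653*105 = -173565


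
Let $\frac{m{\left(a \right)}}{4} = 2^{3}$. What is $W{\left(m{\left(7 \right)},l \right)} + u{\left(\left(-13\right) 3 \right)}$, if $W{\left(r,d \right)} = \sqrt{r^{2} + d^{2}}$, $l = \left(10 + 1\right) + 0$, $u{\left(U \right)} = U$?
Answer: $-39 + \sqrt{1145} \approx -5.1622$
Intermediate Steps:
$l = 11$ ($l = 11 + 0 = 11$)
$m{\left(a \right)} = 32$ ($m{\left(a \right)} = 4 \cdot 2^{3} = 4 \cdot 8 = 32$)
$W{\left(r,d \right)} = \sqrt{d^{2} + r^{2}}$
$W{\left(m{\left(7 \right)},l \right)} + u{\left(\left(-13\right) 3 \right)} = \sqrt{11^{2} + 32^{2}} - 39 = \sqrt{121 + 1024} - 39 = \sqrt{1145} - 39 = -39 + \sqrt{1145}$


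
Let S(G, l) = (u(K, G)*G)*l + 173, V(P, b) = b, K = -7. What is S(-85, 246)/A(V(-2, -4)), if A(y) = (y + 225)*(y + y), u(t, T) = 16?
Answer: 334387/1768 ≈ 189.13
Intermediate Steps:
A(y) = 2*y*(225 + y) (A(y) = (225 + y)*(2*y) = 2*y*(225 + y))
S(G, l) = 173 + 16*G*l (S(G, l) = (16*G)*l + 173 = 16*G*l + 173 = 173 + 16*G*l)
S(-85, 246)/A(V(-2, -4)) = (173 + 16*(-85)*246)/((2*(-4)*(225 - 4))) = (173 - 334560)/((2*(-4)*221)) = -334387/(-1768) = -334387*(-1/1768) = 334387/1768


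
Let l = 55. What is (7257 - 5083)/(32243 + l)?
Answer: 1087/16149 ≈ 0.067311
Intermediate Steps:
(7257 - 5083)/(32243 + l) = (7257 - 5083)/(32243 + 55) = 2174/32298 = 2174*(1/32298) = 1087/16149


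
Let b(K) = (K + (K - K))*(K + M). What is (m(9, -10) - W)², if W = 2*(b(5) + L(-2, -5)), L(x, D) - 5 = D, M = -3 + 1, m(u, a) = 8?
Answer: 484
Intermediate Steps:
M = -2
L(x, D) = 5 + D
b(K) = K*(-2 + K) (b(K) = (K + (K - K))*(K - 2) = (K + 0)*(-2 + K) = K*(-2 + K))
W = 30 (W = 2*(5*(-2 + 5) + (5 - 5)) = 2*(5*3 + 0) = 2*(15 + 0) = 2*15 = 30)
(m(9, -10) - W)² = (8 - 1*30)² = (8 - 30)² = (-22)² = 484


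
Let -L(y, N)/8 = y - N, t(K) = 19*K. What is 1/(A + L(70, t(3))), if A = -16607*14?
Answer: -1/232602 ≈ -4.2992e-6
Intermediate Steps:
L(y, N) = -8*y + 8*N (L(y, N) = -8*(y - N) = -8*y + 8*N)
A = -232498
1/(A + L(70, t(3))) = 1/(-232498 + (-8*70 + 8*(19*3))) = 1/(-232498 + (-560 + 8*57)) = 1/(-232498 + (-560 + 456)) = 1/(-232498 - 104) = 1/(-232602) = -1/232602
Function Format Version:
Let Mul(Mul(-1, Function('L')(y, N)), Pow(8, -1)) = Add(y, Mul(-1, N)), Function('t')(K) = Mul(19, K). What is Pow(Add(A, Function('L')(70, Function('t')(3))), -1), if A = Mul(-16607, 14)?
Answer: Rational(-1, 232602) ≈ -4.2992e-6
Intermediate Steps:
Function('L')(y, N) = Add(Mul(-8, y), Mul(8, N)) (Function('L')(y, N) = Mul(-8, Add(y, Mul(-1, N))) = Add(Mul(-8, y), Mul(8, N)))
A = -232498
Pow(Add(A, Function('L')(70, Function('t')(3))), -1) = Pow(Add(-232498, Add(Mul(-8, 70), Mul(8, Mul(19, 3)))), -1) = Pow(Add(-232498, Add(-560, Mul(8, 57))), -1) = Pow(Add(-232498, Add(-560, 456)), -1) = Pow(Add(-232498, -104), -1) = Pow(-232602, -1) = Rational(-1, 232602)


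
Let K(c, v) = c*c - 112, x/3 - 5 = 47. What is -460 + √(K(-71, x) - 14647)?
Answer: -460 + I*√9718 ≈ -460.0 + 98.58*I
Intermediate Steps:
x = 156 (x = 15 + 3*47 = 15 + 141 = 156)
K(c, v) = -112 + c² (K(c, v) = c² - 112 = -112 + c²)
-460 + √(K(-71, x) - 14647) = -460 + √((-112 + (-71)²) - 14647) = -460 + √((-112 + 5041) - 14647) = -460 + √(4929 - 14647) = -460 + √(-9718) = -460 + I*√9718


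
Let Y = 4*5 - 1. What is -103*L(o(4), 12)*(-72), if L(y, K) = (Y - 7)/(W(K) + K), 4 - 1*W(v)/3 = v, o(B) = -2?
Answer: -7416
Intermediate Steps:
W(v) = 12 - 3*v
Y = 19 (Y = 20 - 1 = 19)
L(y, K) = 12/(12 - 2*K) (L(y, K) = (19 - 7)/((12 - 3*K) + K) = 12/(12 - 2*K))
-103*L(o(4), 12)*(-72) = -(-618)/(-6 + 12)*(-72) = -(-618)/6*(-72) = -103*(-1)*(-72) = 103*(-72) = -7416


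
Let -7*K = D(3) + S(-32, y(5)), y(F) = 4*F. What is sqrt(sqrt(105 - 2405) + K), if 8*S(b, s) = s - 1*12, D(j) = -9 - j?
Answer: sqrt(77 + 490*I*sqrt(23))/7 ≈ 4.9777 + 4.8173*I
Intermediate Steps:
S(b, s) = -3/2 + s/8 (S(b, s) = (s - 1*12)/8 = (s - 12)/8 = (-12 + s)/8 = -3/2 + s/8)
K = 11/7 (K = -((-9 - 1*3) + (-3/2 + (4*5)/8))/7 = -((-9 - 3) + (-3/2 + (1/8)*20))/7 = -(-12 + (-3/2 + 5/2))/7 = -(-12 + 1)/7 = -1/7*(-11) = 11/7 ≈ 1.5714)
sqrt(sqrt(105 - 2405) + K) = sqrt(sqrt(105 - 2405) + 11/7) = sqrt(sqrt(-2300) + 11/7) = sqrt(10*I*sqrt(23) + 11/7) = sqrt(11/7 + 10*I*sqrt(23))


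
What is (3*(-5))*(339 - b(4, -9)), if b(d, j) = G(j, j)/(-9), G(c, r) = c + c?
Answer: -5055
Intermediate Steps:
G(c, r) = 2*c
b(d, j) = -2*j/9 (b(d, j) = (2*j)/(-9) = (2*j)*(-⅑) = -2*j/9)
(3*(-5))*(339 - b(4, -9)) = (3*(-5))*(339 - (-2)*(-9)/9) = -15*(339 - 1*2) = -15*(339 - 2) = -15*337 = -5055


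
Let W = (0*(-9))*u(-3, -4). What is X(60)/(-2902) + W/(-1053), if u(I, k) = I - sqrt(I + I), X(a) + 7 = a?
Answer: -53/2902 ≈ -0.018263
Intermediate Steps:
X(a) = -7 + a
u(I, k) = I - sqrt(2)*sqrt(I) (u(I, k) = I - sqrt(2*I) = I - sqrt(2)*sqrt(I))
W = 0 (W = (0*(-9))*(-3 - sqrt(2)*sqrt(-3)) = 0*(-3 - sqrt(2)*I*sqrt(3)) = 0*(-3 - I*sqrt(6)) = 0)
X(60)/(-2902) + W/(-1053) = (-7 + 60)/(-2902) + 0/(-1053) = 53*(-1/2902) + 0*(-1/1053) = -53/2902 + 0 = -53/2902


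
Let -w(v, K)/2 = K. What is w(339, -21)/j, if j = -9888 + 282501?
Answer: 14/90871 ≈ 0.00015406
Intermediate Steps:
w(v, K) = -2*K
j = 272613
w(339, -21)/j = -2*(-21)/272613 = 42*(1/272613) = 14/90871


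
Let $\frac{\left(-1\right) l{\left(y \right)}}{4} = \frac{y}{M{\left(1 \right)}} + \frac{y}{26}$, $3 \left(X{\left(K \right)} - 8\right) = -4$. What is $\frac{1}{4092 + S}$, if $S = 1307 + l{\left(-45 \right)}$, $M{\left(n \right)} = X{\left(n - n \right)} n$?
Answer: $\frac{13}{70628} \approx 0.00018406$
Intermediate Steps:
$X{\left(K \right)} = \frac{20}{3}$ ($X{\left(K \right)} = 8 + \frac{1}{3} \left(-4\right) = 8 - \frac{4}{3} = \frac{20}{3}$)
$M{\left(n \right)} = \frac{20 n}{3}$
$l{\left(y \right)} = - \frac{49 y}{65}$ ($l{\left(y \right)} = - 4 \left(\frac{y}{\frac{20}{3} \cdot 1} + \frac{y}{26}\right) = - 4 \left(\frac{y}{\frac{20}{3}} + y \frac{1}{26}\right) = - 4 \left(y \frac{3}{20} + \frac{y}{26}\right) = - 4 \left(\frac{3 y}{20} + \frac{y}{26}\right) = - 4 \frac{49 y}{260} = - \frac{49 y}{65}$)
$S = \frac{17432}{13}$ ($S = 1307 - - \frac{441}{13} = 1307 + \frac{441}{13} = \frac{17432}{13} \approx 1340.9$)
$\frac{1}{4092 + S} = \frac{1}{4092 + \frac{17432}{13}} = \frac{1}{\frac{70628}{13}} = \frac{13}{70628}$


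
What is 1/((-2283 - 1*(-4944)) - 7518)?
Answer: -1/4857 ≈ -0.00020589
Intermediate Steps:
1/((-2283 - 1*(-4944)) - 7518) = 1/((-2283 + 4944) - 7518) = 1/(2661 - 7518) = 1/(-4857) = -1/4857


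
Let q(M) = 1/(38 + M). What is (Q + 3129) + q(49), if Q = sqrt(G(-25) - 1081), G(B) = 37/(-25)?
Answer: 272224/87 + I*sqrt(27062)/5 ≈ 3129.0 + 32.901*I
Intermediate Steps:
G(B) = -37/25 (G(B) = 37*(-1/25) = -37/25)
Q = I*sqrt(27062)/5 (Q = sqrt(-37/25 - 1081) = sqrt(-27062/25) = I*sqrt(27062)/5 ≈ 32.901*I)
(Q + 3129) + q(49) = (I*sqrt(27062)/5 + 3129) + 1/(38 + 49) = (3129 + I*sqrt(27062)/5) + 1/87 = 272224/87 + I*sqrt(27062)/5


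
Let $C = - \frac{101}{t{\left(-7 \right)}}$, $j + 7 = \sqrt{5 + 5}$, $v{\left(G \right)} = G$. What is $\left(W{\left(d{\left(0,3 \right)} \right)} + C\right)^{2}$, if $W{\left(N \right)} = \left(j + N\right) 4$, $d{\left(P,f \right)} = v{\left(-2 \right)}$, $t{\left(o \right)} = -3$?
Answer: $\frac{1489}{9} - \frac{56 \sqrt{10}}{3} \approx 106.42$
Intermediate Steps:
$j = -7 + \sqrt{10}$ ($j = -7 + \sqrt{5 + 5} = -7 + \sqrt{10} \approx -3.8377$)
$d{\left(P,f \right)} = -2$
$W{\left(N \right)} = -28 + 4 N + 4 \sqrt{10}$ ($W{\left(N \right)} = \left(\left(-7 + \sqrt{10}\right) + N\right) 4 = \left(-7 + N + \sqrt{10}\right) 4 = -28 + 4 N + 4 \sqrt{10}$)
$C = \frac{101}{3}$ ($C = - \frac{101}{-3} = \left(-101\right) \left(- \frac{1}{3}\right) = \frac{101}{3} \approx 33.667$)
$\left(W{\left(d{\left(0,3 \right)} \right)} + C\right)^{2} = \left(\left(-28 + 4 \left(-2\right) + 4 \sqrt{10}\right) + \frac{101}{3}\right)^{2} = \left(\left(-28 - 8 + 4 \sqrt{10}\right) + \frac{101}{3}\right)^{2} = \left(\left(-36 + 4 \sqrt{10}\right) + \frac{101}{3}\right)^{2} = \left(- \frac{7}{3} + 4 \sqrt{10}\right)^{2}$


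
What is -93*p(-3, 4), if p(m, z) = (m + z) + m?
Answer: 186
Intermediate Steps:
p(m, z) = z + 2*m
-93*p(-3, 4) = -93*(4 + 2*(-3)) = -93*(4 - 6) = -93*(-2) = 186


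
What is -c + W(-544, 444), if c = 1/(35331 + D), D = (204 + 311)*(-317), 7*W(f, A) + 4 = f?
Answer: -70102345/895468 ≈ -78.286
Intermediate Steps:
W(f, A) = -4/7 + f/7
D = -163255 (D = 515*(-317) = -163255)
c = -1/127924 (c = 1/(35331 - 163255) = 1/(-127924) = -1/127924 ≈ -7.8171e-6)
-c + W(-544, 444) = -1*(-1/127924) + (-4/7 + (⅐)*(-544)) = 1/127924 + (-4/7 - 544/7) = 1/127924 - 548/7 = -70102345/895468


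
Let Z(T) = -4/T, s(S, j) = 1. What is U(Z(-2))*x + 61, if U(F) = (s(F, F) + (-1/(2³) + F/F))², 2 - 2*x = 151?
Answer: -25717/128 ≈ -200.91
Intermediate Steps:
x = -149/2 (x = 1 - ½*151 = 1 - 151/2 = -149/2 ≈ -74.500)
U(F) = 225/64 (U(F) = (1 + (-1/(2³) + F/F))² = (1 + (-1/8 + 1))² = (1 + (-1*⅛ + 1))² = (1 + (-⅛ + 1))² = (1 + 7/8)² = (15/8)² = 225/64)
U(Z(-2))*x + 61 = (225/64)*(-149/2) + 61 = -33525/128 + 61 = -25717/128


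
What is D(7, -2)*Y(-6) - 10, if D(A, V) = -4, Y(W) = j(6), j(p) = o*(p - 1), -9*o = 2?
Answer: -50/9 ≈ -5.5556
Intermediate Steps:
o = -2/9 (o = -⅑*2 = -2/9 ≈ -0.22222)
j(p) = 2/9 - 2*p/9 (j(p) = -2*(p - 1)/9 = -2*(-1 + p)/9 = 2/9 - 2*p/9)
Y(W) = -10/9 (Y(W) = 2/9 - 2/9*6 = 2/9 - 4/3 = -10/9)
D(7, -2)*Y(-6) - 10 = -4*(-10/9) - 10 = 40/9 - 10 = -50/9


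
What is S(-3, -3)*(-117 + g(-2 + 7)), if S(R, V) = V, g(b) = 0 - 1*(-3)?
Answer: 342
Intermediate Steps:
g(b) = 3 (g(b) = 0 + 3 = 3)
S(-3, -3)*(-117 + g(-2 + 7)) = -3*(-117 + 3) = -3*(-114) = 342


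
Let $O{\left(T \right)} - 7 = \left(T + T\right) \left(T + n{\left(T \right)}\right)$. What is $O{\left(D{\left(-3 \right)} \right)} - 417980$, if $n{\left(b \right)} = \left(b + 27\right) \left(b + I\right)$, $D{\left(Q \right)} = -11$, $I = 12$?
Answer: $-418083$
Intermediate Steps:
$n{\left(b \right)} = \left(12 + b\right) \left(27 + b\right)$ ($n{\left(b \right)} = \left(b + 27\right) \left(b + 12\right) = \left(27 + b\right) \left(12 + b\right) = \left(12 + b\right) \left(27 + b\right)$)
$O{\left(T \right)} = 7 + 2 T \left(324 + T^{2} + 40 T\right)$ ($O{\left(T \right)} = 7 + \left(T + T\right) \left(T + \left(324 + T^{2} + 39 T\right)\right) = 7 + 2 T \left(324 + T^{2} + 40 T\right)$)
$O{\left(D{\left(-3 \right)} \right)} - 417980 = \left(7 + 2 \left(-11\right)^{3} + 80 \left(-11\right)^{2} + 648 \left(-11\right)\right) - 417980 = \left(7 + 2 \left(-1331\right) + 80 \cdot 121 - 7128\right) - 417980 = \left(7 - 2662 + 9680 - 7128\right) - 417980 = -103 - 417980 = -418083$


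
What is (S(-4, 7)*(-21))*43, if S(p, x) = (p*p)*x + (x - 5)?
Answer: -102942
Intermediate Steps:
S(p, x) = -5 + x + x*p² (S(p, x) = p²*x + (-5 + x) = x*p² + (-5 + x) = -5 + x + x*p²)
(S(-4, 7)*(-21))*43 = ((-5 + 7 + 7*(-4)²)*(-21))*43 = ((-5 + 7 + 7*16)*(-21))*43 = ((-5 + 7 + 112)*(-21))*43 = (114*(-21))*43 = -2394*43 = -102942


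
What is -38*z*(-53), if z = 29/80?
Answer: 29203/40 ≈ 730.08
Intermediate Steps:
z = 29/80 (z = 29*(1/80) = 29/80 ≈ 0.36250)
-38*z*(-53) = -38*29/80*(-53) = -551/40*(-53) = 29203/40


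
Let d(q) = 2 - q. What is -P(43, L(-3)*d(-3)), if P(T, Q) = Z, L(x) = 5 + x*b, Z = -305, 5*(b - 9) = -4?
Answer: 305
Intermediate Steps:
b = 41/5 (b = 9 + (⅕)*(-4) = 9 - ⅘ = 41/5 ≈ 8.2000)
L(x) = 5 + 41*x/5 (L(x) = 5 + x*(41/5) = 5 + 41*x/5)
P(T, Q) = -305
-P(43, L(-3)*d(-3)) = -1*(-305) = 305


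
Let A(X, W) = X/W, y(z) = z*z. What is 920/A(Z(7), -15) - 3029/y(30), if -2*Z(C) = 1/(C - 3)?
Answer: 99356971/900 ≈ 1.1040e+5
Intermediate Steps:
y(z) = z**2
Z(C) = -1/(2*(-3 + C)) (Z(C) = -1/(2*(C - 3)) = -1/(2*(-3 + C)))
920/A(Z(7), -15) - 3029/y(30) = 920/((-1/(-6 + 2*7)/(-15))) - 3029/(30**2) = 920/((-1/(-6 + 14)*(-1/15))) - 3029/900 = 920/((-1/8*(-1/15))) - 3029*1/900 = 920/((-1*1/8*(-1/15))) - 3029/900 = 920/((-1/8*(-1/15))) - 3029/900 = 920/(1/120) - 3029/900 = 920*120 - 3029/900 = 110400 - 3029/900 = 99356971/900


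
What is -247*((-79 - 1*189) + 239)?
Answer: 7163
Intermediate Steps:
-247*((-79 - 1*189) + 239) = -247*((-79 - 189) + 239) = -247*(-268 + 239) = -247*(-29) = 7163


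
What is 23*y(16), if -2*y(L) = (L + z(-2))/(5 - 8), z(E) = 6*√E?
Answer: 184/3 + 23*I*√2 ≈ 61.333 + 32.527*I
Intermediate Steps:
y(L) = L/6 + I*√2 (y(L) = -(L + 6*√(-2))/(2*(5 - 8)) = -(L + 6*(I*√2))/(2*(-3)) = -(L + 6*I*√2)*(-1)/(2*3) = -(-L/3 - 2*I*√2)/2 = L/6 + I*√2)
23*y(16) = 23*((⅙)*16 + I*√2) = 23*(8/3 + I*√2) = 184/3 + 23*I*√2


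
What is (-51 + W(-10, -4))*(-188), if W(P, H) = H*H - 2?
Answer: 6956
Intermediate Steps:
W(P, H) = -2 + H² (W(P, H) = H² - 2 = -2 + H²)
(-51 + W(-10, -4))*(-188) = (-51 + (-2 + (-4)²))*(-188) = (-51 + (-2 + 16))*(-188) = (-51 + 14)*(-188) = -37*(-188) = 6956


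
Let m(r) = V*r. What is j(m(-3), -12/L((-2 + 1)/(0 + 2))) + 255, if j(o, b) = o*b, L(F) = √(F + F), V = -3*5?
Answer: 255 + 540*I ≈ 255.0 + 540.0*I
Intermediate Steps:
V = -15
L(F) = √2*√F (L(F) = √(2*F) = √2*√F)
m(r) = -15*r
j(o, b) = b*o
j(m(-3), -12/L((-2 + 1)/(0 + 2))) + 255 = (-12*√2*√(0 + 2)/(2*√(-2 + 1)))*(-15*(-3)) + 255 = -12*(-I)*45 + 255 = -(-12)*I*45 + 255 = (12*I)*45 + 255 = 540*I + 255 = 255 + 540*I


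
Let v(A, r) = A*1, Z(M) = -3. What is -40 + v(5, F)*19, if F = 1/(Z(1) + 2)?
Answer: 55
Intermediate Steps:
F = -1 (F = 1/(-3 + 2) = 1/(-1) = -1)
v(A, r) = A
-40 + v(5, F)*19 = -40 + 5*19 = -40 + 95 = 55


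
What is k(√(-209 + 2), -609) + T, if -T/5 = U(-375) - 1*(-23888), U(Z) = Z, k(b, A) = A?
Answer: -118174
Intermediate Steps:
T = -117565 (T = -5*(-375 - 1*(-23888)) = -5*(-375 + 23888) = -5*23513 = -117565)
k(√(-209 + 2), -609) + T = -609 - 117565 = -118174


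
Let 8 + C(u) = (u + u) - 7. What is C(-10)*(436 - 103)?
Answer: -11655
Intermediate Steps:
C(u) = -15 + 2*u (C(u) = -8 + ((u + u) - 7) = -8 + (2*u - 7) = -8 + (-7 + 2*u) = -15 + 2*u)
C(-10)*(436 - 103) = (-15 + 2*(-10))*(436 - 103) = (-15 - 20)*333 = -35*333 = -11655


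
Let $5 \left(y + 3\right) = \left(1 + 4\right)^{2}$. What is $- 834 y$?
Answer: $-1668$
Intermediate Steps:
$y = 2$ ($y = -3 + \frac{\left(1 + 4\right)^{2}}{5} = -3 + \frac{5^{2}}{5} = -3 + \frac{1}{5} \cdot 25 = -3 + 5 = 2$)
$- 834 y = \left(-834\right) 2 = -1668$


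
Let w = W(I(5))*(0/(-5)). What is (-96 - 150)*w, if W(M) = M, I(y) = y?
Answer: 0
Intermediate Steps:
w = 0 (w = 5*(0/(-5)) = 5*(0*(-⅕)) = 5*0 = 0)
(-96 - 150)*w = (-96 - 150)*0 = -246*0 = 0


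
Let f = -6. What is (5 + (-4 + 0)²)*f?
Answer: -126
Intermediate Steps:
(5 + (-4 + 0)²)*f = (5 + (-4 + 0)²)*(-6) = (5 + (-4)²)*(-6) = (5 + 16)*(-6) = 21*(-6) = -126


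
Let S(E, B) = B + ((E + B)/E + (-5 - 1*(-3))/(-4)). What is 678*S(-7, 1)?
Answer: 11187/7 ≈ 1598.1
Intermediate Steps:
S(E, B) = ½ + B + (B + E)/E (S(E, B) = B + ((B + E)/E + (-5 + 3)*(-¼)) = B + ((B + E)/E - 2*(-¼)) = B + ((B + E)/E + ½) = B + (½ + (B + E)/E) = ½ + B + (B + E)/E)
678*S(-7, 1) = 678*(3/2 + 1 + 1/(-7)) = 678*(3/2 + 1 + 1*(-⅐)) = 678*(3/2 + 1 - ⅐) = 678*(33/14) = 11187/7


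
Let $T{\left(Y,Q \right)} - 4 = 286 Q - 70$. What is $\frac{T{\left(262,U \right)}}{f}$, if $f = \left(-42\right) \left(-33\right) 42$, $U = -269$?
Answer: $- \frac{250}{189} \approx -1.3228$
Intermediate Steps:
$T{\left(Y,Q \right)} = -66 + 286 Q$ ($T{\left(Y,Q \right)} = 4 + \left(286 Q - 70\right) = 4 + \left(-70 + 286 Q\right) = -66 + 286 Q$)
$f = 58212$ ($f = 1386 \cdot 42 = 58212$)
$\frac{T{\left(262,U \right)}}{f} = \frac{-66 + 286 \left(-269\right)}{58212} = \left(-66 - 76934\right) \frac{1}{58212} = \left(-77000\right) \frac{1}{58212} = - \frac{250}{189}$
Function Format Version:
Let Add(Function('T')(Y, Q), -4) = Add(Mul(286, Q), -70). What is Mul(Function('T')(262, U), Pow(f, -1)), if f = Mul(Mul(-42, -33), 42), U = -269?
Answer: Rational(-250, 189) ≈ -1.3228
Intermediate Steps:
Function('T')(Y, Q) = Add(-66, Mul(286, Q)) (Function('T')(Y, Q) = Add(4, Add(Mul(286, Q), -70)) = Add(4, Add(-70, Mul(286, Q))) = Add(-66, Mul(286, Q)))
f = 58212 (f = Mul(1386, 42) = 58212)
Mul(Function('T')(262, U), Pow(f, -1)) = Mul(Add(-66, Mul(286, -269)), Pow(58212, -1)) = Mul(Add(-66, -76934), Rational(1, 58212)) = Mul(-77000, Rational(1, 58212)) = Rational(-250, 189)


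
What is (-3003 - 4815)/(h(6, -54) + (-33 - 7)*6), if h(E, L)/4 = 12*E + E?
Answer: -1303/12 ≈ -108.58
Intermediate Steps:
h(E, L) = 52*E (h(E, L) = 4*(12*E + E) = 4*(13*E) = 52*E)
(-3003 - 4815)/(h(6, -54) + (-33 - 7)*6) = (-3003 - 4815)/(52*6 + (-33 - 7)*6) = -7818/(312 - 40*6) = -7818/(312 - 240) = -7818/72 = -7818*1/72 = -1303/12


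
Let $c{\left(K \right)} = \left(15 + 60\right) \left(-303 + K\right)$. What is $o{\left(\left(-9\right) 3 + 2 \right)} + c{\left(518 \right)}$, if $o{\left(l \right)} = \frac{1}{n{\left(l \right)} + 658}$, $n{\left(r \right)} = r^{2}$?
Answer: $\frac{20688376}{1283} \approx 16125.0$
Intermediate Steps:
$c{\left(K \right)} = -22725 + 75 K$ ($c{\left(K \right)} = 75 \left(-303 + K\right) = -22725 + 75 K$)
$o{\left(l \right)} = \frac{1}{658 + l^{2}}$ ($o{\left(l \right)} = \frac{1}{l^{2} + 658} = \frac{1}{658 + l^{2}}$)
$o{\left(\left(-9\right) 3 + 2 \right)} + c{\left(518 \right)} = \frac{1}{658 + \left(\left(-9\right) 3 + 2\right)^{2}} + \left(-22725 + 75 \cdot 518\right) = \frac{1}{658 + \left(-27 + 2\right)^{2}} + \left(-22725 + 38850\right) = \frac{1}{658 + \left(-25\right)^{2}} + 16125 = \frac{1}{658 + 625} + 16125 = \frac{1}{1283} + 16125 = \frac{20688376}{1283}$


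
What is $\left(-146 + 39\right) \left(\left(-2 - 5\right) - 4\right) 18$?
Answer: $21186$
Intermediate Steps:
$\left(-146 + 39\right) \left(\left(-2 - 5\right) - 4\right) 18 = - 107 \left(-7 - 4\right) 18 = - 107 \left(\left(-11\right) 18\right) = \left(-107\right) \left(-198\right) = 21186$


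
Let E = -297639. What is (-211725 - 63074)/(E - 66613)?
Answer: 39257/52036 ≈ 0.75442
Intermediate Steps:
(-211725 - 63074)/(E - 66613) = (-211725 - 63074)/(-297639 - 66613) = -274799/(-364252) = -274799*(-1/364252) = 39257/52036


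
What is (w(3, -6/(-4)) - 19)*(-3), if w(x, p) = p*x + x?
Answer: 69/2 ≈ 34.500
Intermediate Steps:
w(x, p) = x + p*x
(w(3, -6/(-4)) - 19)*(-3) = (3*(1 - 6/(-4)) - 19)*(-3) = (3*(1 - 6*(-1/4)) - 19)*(-3) = (3*(1 + 3/2) - 19)*(-3) = (3*(5/2) - 19)*(-3) = (15/2 - 19)*(-3) = -23/2*(-3) = 69/2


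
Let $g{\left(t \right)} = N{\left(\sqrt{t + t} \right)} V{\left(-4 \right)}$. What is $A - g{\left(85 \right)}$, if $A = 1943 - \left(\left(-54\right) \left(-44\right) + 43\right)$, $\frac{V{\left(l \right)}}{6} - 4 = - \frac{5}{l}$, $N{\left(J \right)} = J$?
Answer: $-476 - \frac{63 \sqrt{170}}{2} \approx -886.71$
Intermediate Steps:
$V{\left(l \right)} = 24 - \frac{30}{l}$ ($V{\left(l \right)} = 24 + 6 \left(- \frac{5}{l}\right) = 24 - \frac{30}{l}$)
$g{\left(t \right)} = \frac{63 \sqrt{2} \sqrt{t}}{2}$ ($g{\left(t \right)} = \sqrt{t + t} \left(24 - \frac{30}{-4}\right) = \sqrt{2 t} \left(24 - - \frac{15}{2}\right) = \sqrt{2} \sqrt{t} \left(24 + \frac{15}{2}\right) = \sqrt{2} \sqrt{t} \frac{63}{2} = \frac{63 \sqrt{2} \sqrt{t}}{2}$)
$A = -476$ ($A = 1943 - \left(2376 + 43\right) = 1943 - 2419 = -476$)
$A - g{\left(85 \right)} = -476 - \frac{63 \sqrt{2} \sqrt{85}}{2} = -476 - \frac{63 \sqrt{170}}{2}$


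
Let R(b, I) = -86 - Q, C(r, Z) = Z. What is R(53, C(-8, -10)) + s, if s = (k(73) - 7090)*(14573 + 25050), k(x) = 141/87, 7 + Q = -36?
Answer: -8145023996/29 ≈ -2.8086e+8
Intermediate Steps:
Q = -43 (Q = -7 - 36 = -43)
k(x) = 47/29 (k(x) = 141*(1/87) = 47/29)
R(b, I) = -43 (R(b, I) = -86 - 1*(-43) = -86 + 43 = -43)
s = -8145022749/29 (s = (47/29 - 7090)*(14573 + 25050) = -205563/29*39623 = -8145022749/29 ≈ -2.8086e+8)
R(53, C(-8, -10)) + s = -43 - 8145022749/29 = -8145023996/29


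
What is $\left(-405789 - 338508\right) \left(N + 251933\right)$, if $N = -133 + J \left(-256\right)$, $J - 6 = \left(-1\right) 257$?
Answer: $-235239532632$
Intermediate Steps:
$J = -251$ ($J = 6 - 257 = -251$)
$N = 64123$ ($N = -133 - -64256 = -133 + 64256 = 64123$)
$\left(-405789 - 338508\right) \left(N + 251933\right) = \left(-405789 - 338508\right) \left(64123 + 251933\right) = \left(-744297\right) 316056 = -235239532632$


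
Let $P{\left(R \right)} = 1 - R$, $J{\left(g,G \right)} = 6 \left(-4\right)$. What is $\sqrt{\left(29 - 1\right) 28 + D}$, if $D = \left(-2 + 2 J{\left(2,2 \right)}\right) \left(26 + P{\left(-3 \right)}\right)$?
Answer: $2 i \sqrt{179} \approx 26.758 i$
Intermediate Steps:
$J{\left(g,G \right)} = -24$
$D = -1500$ ($D = \left(-2 + 2 \left(-24\right)\right) \left(26 + \left(1 - -3\right)\right) = \left(-2 - 48\right) \left(26 + \left(1 + 3\right)\right) = - 50 \left(26 + 4\right) = \left(-50\right) 30 = -1500$)
$\sqrt{\left(29 - 1\right) 28 + D} = \sqrt{\left(29 - 1\right) 28 - 1500} = \sqrt{28 \cdot 28 - 1500} = \sqrt{784 - 1500} = \sqrt{-716} = 2 i \sqrt{179}$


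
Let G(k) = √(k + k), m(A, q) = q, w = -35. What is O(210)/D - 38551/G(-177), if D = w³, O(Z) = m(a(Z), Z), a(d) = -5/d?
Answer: -6/1225 + 38551*I*√354/354 ≈ -0.004898 + 2049.0*I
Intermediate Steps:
O(Z) = Z
D = -42875 (D = (-35)³ = -42875)
G(k) = √2*√k (G(k) = √(2*k) = √2*√k)
O(210)/D - 38551/G(-177) = 210/(-42875) - 38551*(-I*√354/354) = 210*(-1/42875) - 38551*(-I*√354/354) = -6/1225 - 38551*(-I*√354/354) = -6/1225 - (-38551)*I*√354/354 = -6/1225 + 38551*I*√354/354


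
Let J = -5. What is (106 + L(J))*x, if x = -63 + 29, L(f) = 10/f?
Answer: -3536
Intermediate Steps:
x = -34
(106 + L(J))*x = (106 + 10/(-5))*(-34) = (106 + 10*(-⅕))*(-34) = (106 - 2)*(-34) = 104*(-34) = -3536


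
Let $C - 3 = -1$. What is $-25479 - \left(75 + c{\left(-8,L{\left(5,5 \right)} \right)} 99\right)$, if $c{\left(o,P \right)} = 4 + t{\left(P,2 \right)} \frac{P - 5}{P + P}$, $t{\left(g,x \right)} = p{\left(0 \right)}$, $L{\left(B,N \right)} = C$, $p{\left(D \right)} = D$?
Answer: $-25950$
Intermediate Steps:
$C = 2$ ($C = 3 - 1 = 2$)
$L{\left(B,N \right)} = 2$
$t{\left(g,x \right)} = 0$
$c{\left(o,P \right)} = 4$ ($c{\left(o,P \right)} = 4 + 0 \frac{P - 5}{P + P} = 4 + 0 \frac{-5 + P}{2 P} = 4 + 0 = 4$)
$-25479 - \left(75 + c{\left(-8,L{\left(5,5 \right)} \right)} 99\right) = -25479 - \left(75 + 4 \cdot 99\right) = -25479 - \left(75 + 396\right) = -25479 - 471 = -25950$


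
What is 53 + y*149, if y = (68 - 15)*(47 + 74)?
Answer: 955590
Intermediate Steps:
y = 6413 (y = 53*121 = 6413)
53 + y*149 = 53 + 6413*149 = 53 + 955537 = 955590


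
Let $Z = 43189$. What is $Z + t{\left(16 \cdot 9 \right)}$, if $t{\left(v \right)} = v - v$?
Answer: $43189$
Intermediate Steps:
$t{\left(v \right)} = 0$
$Z + t{\left(16 \cdot 9 \right)} = 43189 + 0 = 43189$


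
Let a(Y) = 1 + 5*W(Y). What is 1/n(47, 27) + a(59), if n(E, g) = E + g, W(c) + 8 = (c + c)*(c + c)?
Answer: 5148995/74 ≈ 69581.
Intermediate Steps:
W(c) = -8 + 4*c**2 (W(c) = -8 + (c + c)*(c + c) = -8 + (2*c)*(2*c) = -8 + 4*c**2)
a(Y) = -39 + 20*Y**2 (a(Y) = 1 + 5*(-8 + 4*Y**2) = 1 + (-40 + 20*Y**2) = -39 + 20*Y**2)
1/n(47, 27) + a(59) = 1/(47 + 27) + (-39 + 20*59**2) = 1/74 + (-39 + 20*3481) = 1/74 + (-39 + 69620) = 1/74 + 69581 = 5148995/74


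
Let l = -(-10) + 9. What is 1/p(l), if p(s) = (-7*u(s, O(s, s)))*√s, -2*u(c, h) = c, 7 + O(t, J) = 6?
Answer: 2*√19/2527 ≈ 0.0034499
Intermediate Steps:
O(t, J) = -1 (O(t, J) = -7 + 6 = -1)
u(c, h) = -c/2
l = 19 (l = -5*(-2) + 9 = 10 + 9 = 19)
p(s) = 7*s^(3/2)/2 (p(s) = (-(-7)*s/2)*√s = (7*s/2)*√s = 7*s^(3/2)/2)
1/p(l) = 1/(7*19^(3/2)/2) = 1/(7*(19*√19)/2) = 1/(133*√19/2) = 2*√19/2527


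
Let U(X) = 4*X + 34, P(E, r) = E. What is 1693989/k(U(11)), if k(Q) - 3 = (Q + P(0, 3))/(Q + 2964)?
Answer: 66065571/118 ≈ 5.5988e+5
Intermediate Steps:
U(X) = 34 + 4*X
k(Q) = 3 + Q/(2964 + Q) (k(Q) = 3 + (Q + 0)/(Q + 2964) = 3 + Q/(2964 + Q))
1693989/k(U(11)) = 1693989/((4*(2223 + (34 + 4*11))/(2964 + (34 + 4*11)))) = 1693989/((4*(2223 + (34 + 44))/(2964 + (34 + 44)))) = 1693989/((4*(2223 + 78)/(2964 + 78))) = 1693989/((4*2301/3042)) = 1693989/((4*(1/3042)*2301)) = 1693989/(118/39) = 1693989*(39/118) = 66065571/118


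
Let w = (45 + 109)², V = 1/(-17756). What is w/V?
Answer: -421101296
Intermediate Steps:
V = -1/17756 ≈ -5.6319e-5
w = 23716 (w = 154² = 23716)
w/V = 23716/(-1/17756) = 23716*(-17756) = -421101296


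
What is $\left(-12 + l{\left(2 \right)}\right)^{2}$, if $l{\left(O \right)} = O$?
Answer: $100$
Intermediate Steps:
$\left(-12 + l{\left(2 \right)}\right)^{2} = \left(-12 + 2\right)^{2} = \left(-10\right)^{2} = 100$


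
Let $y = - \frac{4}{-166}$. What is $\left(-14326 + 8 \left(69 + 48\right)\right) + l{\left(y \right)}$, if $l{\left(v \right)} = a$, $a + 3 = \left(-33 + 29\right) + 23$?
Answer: $-13374$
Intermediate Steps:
$y = \frac{2}{83}$ ($y = \left(-4\right) \left(- \frac{1}{166}\right) = \frac{2}{83} \approx 0.024096$)
$a = 16$ ($a = -3 + \left(\left(-33 + 29\right) + 23\right) = -3 + \left(-4 + 23\right) = -3 + 19 = 16$)
$l{\left(v \right)} = 16$
$\left(-14326 + 8 \left(69 + 48\right)\right) + l{\left(y \right)} = \left(-14326 + 8 \left(69 + 48\right)\right) + 16 = \left(-14326 + 8 \cdot 117\right) + 16 = \left(-14326 + 936\right) + 16 = -13390 + 16 = -13374$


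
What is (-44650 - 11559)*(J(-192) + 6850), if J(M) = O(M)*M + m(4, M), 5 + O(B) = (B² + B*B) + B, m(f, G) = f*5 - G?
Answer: 793159016010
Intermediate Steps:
m(f, G) = -G + 5*f (m(f, G) = 5*f - G = -G + 5*f)
O(B) = -5 + B + 2*B² (O(B) = -5 + ((B² + B*B) + B) = -5 + ((B² + B²) + B) = -5 + (2*B² + B) = -5 + (B + 2*B²) = -5 + B + 2*B²)
J(M) = 20 - M + M*(-5 + M + 2*M²) (J(M) = (-5 + M + 2*M²)*M + (-M + 5*4) = M*(-5 + M + 2*M²) + (-M + 20) = M*(-5 + M + 2*M²) + (20 - M) = 20 - M + M*(-5 + M + 2*M²))
(-44650 - 11559)*(J(-192) + 6850) = (-44650 - 11559)*((20 - 1*(-192) - 192*(-5 - 192 + 2*(-192)²)) + 6850) = -56209*((20 + 192 - 192*(-5 - 192 + 2*36864)) + 6850) = -56209*((20 + 192 - 192*(-5 - 192 + 73728)) + 6850) = -56209*((20 + 192 - 192*73531) + 6850) = -56209*((20 + 192 - 14117952) + 6850) = -56209*(-14117740 + 6850) = -56209*(-14110890) = 793159016010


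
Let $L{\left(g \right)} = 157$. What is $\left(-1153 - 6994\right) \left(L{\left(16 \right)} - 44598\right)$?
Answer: $362060827$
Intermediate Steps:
$\left(-1153 - 6994\right) \left(L{\left(16 \right)} - 44598\right) = \left(-1153 - 6994\right) \left(157 - 44598\right) = \left(-1153 + \left(-24811 + 17817\right)\right) \left(-44441\right) = \left(-1153 - 6994\right) \left(-44441\right) = \left(-8147\right) \left(-44441\right) = 362060827$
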